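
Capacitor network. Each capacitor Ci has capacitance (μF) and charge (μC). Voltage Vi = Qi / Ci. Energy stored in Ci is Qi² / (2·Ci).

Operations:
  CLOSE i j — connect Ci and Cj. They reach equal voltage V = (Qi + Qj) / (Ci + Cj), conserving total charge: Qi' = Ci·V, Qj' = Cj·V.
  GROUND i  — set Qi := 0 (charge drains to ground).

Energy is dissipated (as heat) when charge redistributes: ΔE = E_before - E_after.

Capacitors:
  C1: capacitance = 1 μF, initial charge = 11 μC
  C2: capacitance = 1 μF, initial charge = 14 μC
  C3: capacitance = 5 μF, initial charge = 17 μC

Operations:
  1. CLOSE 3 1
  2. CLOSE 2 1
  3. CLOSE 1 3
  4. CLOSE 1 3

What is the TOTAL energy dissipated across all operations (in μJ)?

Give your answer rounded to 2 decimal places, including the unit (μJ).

Answer: 54.92 μJ

Derivation:
Initial: C1(1μF, Q=11μC, V=11.00V), C2(1μF, Q=14μC, V=14.00V), C3(5μF, Q=17μC, V=3.40V)
Op 1: CLOSE 3-1: Q_total=28.00, C_total=6.00, V=4.67; Q3=23.33, Q1=4.67; dissipated=24.067
Op 2: CLOSE 2-1: Q_total=18.67, C_total=2.00, V=9.33; Q2=9.33, Q1=9.33; dissipated=21.778
Op 3: CLOSE 1-3: Q_total=32.67, C_total=6.00, V=5.44; Q1=5.44, Q3=27.22; dissipated=9.074
Op 4: CLOSE 1-3: Q_total=32.67, C_total=6.00, V=5.44; Q1=5.44, Q3=27.22; dissipated=0.000
Total dissipated: 54.919 μJ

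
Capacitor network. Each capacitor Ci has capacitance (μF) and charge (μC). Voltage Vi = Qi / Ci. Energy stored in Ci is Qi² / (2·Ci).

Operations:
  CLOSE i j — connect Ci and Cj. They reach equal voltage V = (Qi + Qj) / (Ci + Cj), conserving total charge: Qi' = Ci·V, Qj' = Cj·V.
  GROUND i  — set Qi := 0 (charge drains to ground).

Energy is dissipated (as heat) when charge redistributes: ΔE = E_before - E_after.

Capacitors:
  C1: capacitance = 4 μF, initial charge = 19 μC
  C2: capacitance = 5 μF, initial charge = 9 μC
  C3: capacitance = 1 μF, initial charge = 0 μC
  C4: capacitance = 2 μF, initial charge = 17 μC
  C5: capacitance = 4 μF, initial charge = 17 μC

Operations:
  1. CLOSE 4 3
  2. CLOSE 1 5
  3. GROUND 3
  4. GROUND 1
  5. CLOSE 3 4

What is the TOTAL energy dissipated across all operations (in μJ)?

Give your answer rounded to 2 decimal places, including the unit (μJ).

Answer: 91.59 μJ

Derivation:
Initial: C1(4μF, Q=19μC, V=4.75V), C2(5μF, Q=9μC, V=1.80V), C3(1μF, Q=0μC, V=0.00V), C4(2μF, Q=17μC, V=8.50V), C5(4μF, Q=17μC, V=4.25V)
Op 1: CLOSE 4-3: Q_total=17.00, C_total=3.00, V=5.67; Q4=11.33, Q3=5.67; dissipated=24.083
Op 2: CLOSE 1-5: Q_total=36.00, C_total=8.00, V=4.50; Q1=18.00, Q5=18.00; dissipated=0.250
Op 3: GROUND 3: Q3=0; energy lost=16.056
Op 4: GROUND 1: Q1=0; energy lost=40.500
Op 5: CLOSE 3-4: Q_total=11.33, C_total=3.00, V=3.78; Q3=3.78, Q4=7.56; dissipated=10.704
Total dissipated: 91.593 μJ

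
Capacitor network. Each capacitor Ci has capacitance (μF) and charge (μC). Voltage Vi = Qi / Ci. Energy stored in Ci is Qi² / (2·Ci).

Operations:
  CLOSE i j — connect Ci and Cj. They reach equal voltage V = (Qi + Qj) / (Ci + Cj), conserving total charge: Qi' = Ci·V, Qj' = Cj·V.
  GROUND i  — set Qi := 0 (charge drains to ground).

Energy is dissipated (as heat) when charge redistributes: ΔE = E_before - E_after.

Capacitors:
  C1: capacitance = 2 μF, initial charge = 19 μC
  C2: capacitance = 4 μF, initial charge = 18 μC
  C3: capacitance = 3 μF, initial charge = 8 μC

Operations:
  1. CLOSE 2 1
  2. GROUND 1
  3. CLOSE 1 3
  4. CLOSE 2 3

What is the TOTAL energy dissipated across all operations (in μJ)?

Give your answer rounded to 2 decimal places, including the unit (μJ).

Answer: 76.84 μJ

Derivation:
Initial: C1(2μF, Q=19μC, V=9.50V), C2(4μF, Q=18μC, V=4.50V), C3(3μF, Q=8μC, V=2.67V)
Op 1: CLOSE 2-1: Q_total=37.00, C_total=6.00, V=6.17; Q2=24.67, Q1=12.33; dissipated=16.667
Op 2: GROUND 1: Q1=0; energy lost=38.028
Op 3: CLOSE 1-3: Q_total=8.00, C_total=5.00, V=1.60; Q1=3.20, Q3=4.80; dissipated=4.267
Op 4: CLOSE 2-3: Q_total=29.47, C_total=7.00, V=4.21; Q2=16.84, Q3=12.63; dissipated=17.875
Total dissipated: 76.836 μJ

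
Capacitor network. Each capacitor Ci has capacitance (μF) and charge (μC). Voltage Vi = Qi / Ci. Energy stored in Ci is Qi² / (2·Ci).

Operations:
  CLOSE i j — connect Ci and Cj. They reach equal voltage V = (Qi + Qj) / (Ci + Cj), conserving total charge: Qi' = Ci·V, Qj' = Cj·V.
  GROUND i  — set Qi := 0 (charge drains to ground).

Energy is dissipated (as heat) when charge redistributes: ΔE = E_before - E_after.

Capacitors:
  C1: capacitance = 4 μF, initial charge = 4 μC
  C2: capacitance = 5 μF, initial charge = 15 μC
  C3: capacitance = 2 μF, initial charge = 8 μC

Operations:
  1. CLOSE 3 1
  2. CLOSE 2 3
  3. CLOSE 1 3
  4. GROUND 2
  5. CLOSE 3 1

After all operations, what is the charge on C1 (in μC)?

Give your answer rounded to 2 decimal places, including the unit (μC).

Initial: C1(4μF, Q=4μC, V=1.00V), C2(5μF, Q=15μC, V=3.00V), C3(2μF, Q=8μC, V=4.00V)
Op 1: CLOSE 3-1: Q_total=12.00, C_total=6.00, V=2.00; Q3=4.00, Q1=8.00; dissipated=6.000
Op 2: CLOSE 2-3: Q_total=19.00, C_total=7.00, V=2.71; Q2=13.57, Q3=5.43; dissipated=0.714
Op 3: CLOSE 1-3: Q_total=13.43, C_total=6.00, V=2.24; Q1=8.95, Q3=4.48; dissipated=0.340
Op 4: GROUND 2: Q2=0; energy lost=18.418
Op 5: CLOSE 3-1: Q_total=13.43, C_total=6.00, V=2.24; Q3=4.48, Q1=8.95; dissipated=0.000
Final charges: Q1=8.95, Q2=0.00, Q3=4.48

Answer: 8.95 μC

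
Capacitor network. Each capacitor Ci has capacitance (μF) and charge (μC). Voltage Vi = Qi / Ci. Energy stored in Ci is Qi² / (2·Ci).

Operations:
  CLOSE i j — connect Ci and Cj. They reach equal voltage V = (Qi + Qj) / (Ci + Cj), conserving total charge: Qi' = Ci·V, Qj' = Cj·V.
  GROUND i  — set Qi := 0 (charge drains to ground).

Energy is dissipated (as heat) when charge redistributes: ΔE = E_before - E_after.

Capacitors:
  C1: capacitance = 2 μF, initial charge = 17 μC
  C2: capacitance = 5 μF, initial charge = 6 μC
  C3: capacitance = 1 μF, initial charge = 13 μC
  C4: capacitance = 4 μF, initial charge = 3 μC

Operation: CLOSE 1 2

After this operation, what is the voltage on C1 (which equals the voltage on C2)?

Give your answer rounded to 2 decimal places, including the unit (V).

Answer: 3.29 V

Derivation:
Initial: C1(2μF, Q=17μC, V=8.50V), C2(5μF, Q=6μC, V=1.20V), C3(1μF, Q=13μC, V=13.00V), C4(4μF, Q=3μC, V=0.75V)
Op 1: CLOSE 1-2: Q_total=23.00, C_total=7.00, V=3.29; Q1=6.57, Q2=16.43; dissipated=38.064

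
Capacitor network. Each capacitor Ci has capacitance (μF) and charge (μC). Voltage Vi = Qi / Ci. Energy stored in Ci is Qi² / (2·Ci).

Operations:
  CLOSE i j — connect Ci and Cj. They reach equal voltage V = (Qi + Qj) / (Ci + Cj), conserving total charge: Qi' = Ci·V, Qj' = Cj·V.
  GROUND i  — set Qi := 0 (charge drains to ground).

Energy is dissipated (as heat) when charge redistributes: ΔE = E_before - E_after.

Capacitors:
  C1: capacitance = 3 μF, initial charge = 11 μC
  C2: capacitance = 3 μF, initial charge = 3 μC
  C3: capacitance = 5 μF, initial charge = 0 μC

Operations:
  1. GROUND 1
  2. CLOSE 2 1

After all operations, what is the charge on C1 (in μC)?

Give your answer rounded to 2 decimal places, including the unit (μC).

Initial: C1(3μF, Q=11μC, V=3.67V), C2(3μF, Q=3μC, V=1.00V), C3(5μF, Q=0μC, V=0.00V)
Op 1: GROUND 1: Q1=0; energy lost=20.167
Op 2: CLOSE 2-1: Q_total=3.00, C_total=6.00, V=0.50; Q2=1.50, Q1=1.50; dissipated=0.750
Final charges: Q1=1.50, Q2=1.50, Q3=0.00

Answer: 1.50 μC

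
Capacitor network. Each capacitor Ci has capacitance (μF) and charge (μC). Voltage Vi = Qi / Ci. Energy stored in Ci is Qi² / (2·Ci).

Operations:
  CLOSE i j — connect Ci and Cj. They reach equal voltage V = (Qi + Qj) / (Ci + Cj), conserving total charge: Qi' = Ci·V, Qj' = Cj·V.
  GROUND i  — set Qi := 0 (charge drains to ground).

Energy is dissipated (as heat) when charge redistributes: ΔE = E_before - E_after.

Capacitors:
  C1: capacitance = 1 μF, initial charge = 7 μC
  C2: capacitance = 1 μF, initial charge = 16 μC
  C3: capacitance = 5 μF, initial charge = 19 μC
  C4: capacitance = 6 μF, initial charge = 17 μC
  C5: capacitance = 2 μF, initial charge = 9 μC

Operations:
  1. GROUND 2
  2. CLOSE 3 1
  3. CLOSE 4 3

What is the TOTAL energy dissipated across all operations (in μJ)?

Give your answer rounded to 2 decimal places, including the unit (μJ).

Initial: C1(1μF, Q=7μC, V=7.00V), C2(1μF, Q=16μC, V=16.00V), C3(5μF, Q=19μC, V=3.80V), C4(6μF, Q=17μC, V=2.83V), C5(2μF, Q=9μC, V=4.50V)
Op 1: GROUND 2: Q2=0; energy lost=128.000
Op 2: CLOSE 3-1: Q_total=26.00, C_total=6.00, V=4.33; Q3=21.67, Q1=4.33; dissipated=4.267
Op 3: CLOSE 4-3: Q_total=38.67, C_total=11.00, V=3.52; Q4=21.09, Q3=17.58; dissipated=3.068
Total dissipated: 135.335 μJ

Answer: 135.33 μJ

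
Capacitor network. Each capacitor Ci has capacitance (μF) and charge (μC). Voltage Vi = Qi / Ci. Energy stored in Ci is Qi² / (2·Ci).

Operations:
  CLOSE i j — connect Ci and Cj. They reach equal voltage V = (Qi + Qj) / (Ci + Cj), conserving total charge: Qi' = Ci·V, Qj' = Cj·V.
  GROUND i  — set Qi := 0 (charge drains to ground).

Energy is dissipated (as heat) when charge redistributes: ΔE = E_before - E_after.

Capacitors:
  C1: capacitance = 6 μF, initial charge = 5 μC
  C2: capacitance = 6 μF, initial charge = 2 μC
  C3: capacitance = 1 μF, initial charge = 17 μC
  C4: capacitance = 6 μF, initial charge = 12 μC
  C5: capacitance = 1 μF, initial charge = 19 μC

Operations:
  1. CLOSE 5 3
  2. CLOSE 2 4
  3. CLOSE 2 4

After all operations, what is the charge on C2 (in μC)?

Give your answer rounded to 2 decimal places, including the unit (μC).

Initial: C1(6μF, Q=5μC, V=0.83V), C2(6μF, Q=2μC, V=0.33V), C3(1μF, Q=17μC, V=17.00V), C4(6μF, Q=12μC, V=2.00V), C5(1μF, Q=19μC, V=19.00V)
Op 1: CLOSE 5-3: Q_total=36.00, C_total=2.00, V=18.00; Q5=18.00, Q3=18.00; dissipated=1.000
Op 2: CLOSE 2-4: Q_total=14.00, C_total=12.00, V=1.17; Q2=7.00, Q4=7.00; dissipated=4.167
Op 3: CLOSE 2-4: Q_total=14.00, C_total=12.00, V=1.17; Q2=7.00, Q4=7.00; dissipated=0.000
Final charges: Q1=5.00, Q2=7.00, Q3=18.00, Q4=7.00, Q5=18.00

Answer: 7.00 μC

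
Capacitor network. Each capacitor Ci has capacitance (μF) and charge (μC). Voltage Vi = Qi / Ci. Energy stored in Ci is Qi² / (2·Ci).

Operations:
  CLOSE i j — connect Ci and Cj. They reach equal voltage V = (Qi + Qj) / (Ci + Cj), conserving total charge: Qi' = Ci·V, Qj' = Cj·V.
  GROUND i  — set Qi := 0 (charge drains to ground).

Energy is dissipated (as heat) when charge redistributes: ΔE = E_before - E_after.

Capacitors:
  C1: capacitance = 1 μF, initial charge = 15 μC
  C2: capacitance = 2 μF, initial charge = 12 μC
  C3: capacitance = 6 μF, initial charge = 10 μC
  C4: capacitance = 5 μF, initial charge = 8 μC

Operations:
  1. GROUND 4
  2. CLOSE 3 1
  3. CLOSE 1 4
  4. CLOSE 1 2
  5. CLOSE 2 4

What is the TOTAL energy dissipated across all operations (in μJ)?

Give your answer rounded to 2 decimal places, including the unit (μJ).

Initial: C1(1μF, Q=15μC, V=15.00V), C2(2μF, Q=12μC, V=6.00V), C3(6μF, Q=10μC, V=1.67V), C4(5μF, Q=8μC, V=1.60V)
Op 1: GROUND 4: Q4=0; energy lost=6.400
Op 2: CLOSE 3-1: Q_total=25.00, C_total=7.00, V=3.57; Q3=21.43, Q1=3.57; dissipated=76.190
Op 3: CLOSE 1-4: Q_total=3.57, C_total=6.00, V=0.60; Q1=0.60, Q4=2.98; dissipated=5.315
Op 4: CLOSE 1-2: Q_total=12.60, C_total=3.00, V=4.20; Q1=4.20, Q2=8.40; dissipated=9.737
Op 5: CLOSE 2-4: Q_total=11.37, C_total=7.00, V=1.62; Q2=3.25, Q4=8.12; dissipated=9.273
Total dissipated: 106.916 μJ

Answer: 106.92 μJ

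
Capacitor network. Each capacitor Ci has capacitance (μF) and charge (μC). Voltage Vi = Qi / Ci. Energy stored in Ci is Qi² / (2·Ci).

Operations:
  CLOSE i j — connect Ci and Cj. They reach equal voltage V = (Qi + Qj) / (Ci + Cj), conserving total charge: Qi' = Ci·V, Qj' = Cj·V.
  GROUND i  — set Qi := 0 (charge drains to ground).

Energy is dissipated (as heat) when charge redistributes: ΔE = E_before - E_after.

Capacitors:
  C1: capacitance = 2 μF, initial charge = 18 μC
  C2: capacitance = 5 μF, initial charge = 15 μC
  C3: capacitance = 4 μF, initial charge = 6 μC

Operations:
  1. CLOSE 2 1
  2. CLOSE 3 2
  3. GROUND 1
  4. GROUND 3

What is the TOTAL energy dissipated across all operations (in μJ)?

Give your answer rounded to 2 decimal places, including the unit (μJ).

Initial: C1(2μF, Q=18μC, V=9.00V), C2(5μF, Q=15μC, V=3.00V), C3(4μF, Q=6μC, V=1.50V)
Op 1: CLOSE 2-1: Q_total=33.00, C_total=7.00, V=4.71; Q2=23.57, Q1=9.43; dissipated=25.714
Op 2: CLOSE 3-2: Q_total=29.57, C_total=9.00, V=3.29; Q3=13.14, Q2=16.43; dissipated=11.480
Op 3: GROUND 1: Q1=0; energy lost=22.224
Op 4: GROUND 3: Q3=0; energy lost=21.592
Total dissipated: 81.010 μJ

Answer: 81.01 μJ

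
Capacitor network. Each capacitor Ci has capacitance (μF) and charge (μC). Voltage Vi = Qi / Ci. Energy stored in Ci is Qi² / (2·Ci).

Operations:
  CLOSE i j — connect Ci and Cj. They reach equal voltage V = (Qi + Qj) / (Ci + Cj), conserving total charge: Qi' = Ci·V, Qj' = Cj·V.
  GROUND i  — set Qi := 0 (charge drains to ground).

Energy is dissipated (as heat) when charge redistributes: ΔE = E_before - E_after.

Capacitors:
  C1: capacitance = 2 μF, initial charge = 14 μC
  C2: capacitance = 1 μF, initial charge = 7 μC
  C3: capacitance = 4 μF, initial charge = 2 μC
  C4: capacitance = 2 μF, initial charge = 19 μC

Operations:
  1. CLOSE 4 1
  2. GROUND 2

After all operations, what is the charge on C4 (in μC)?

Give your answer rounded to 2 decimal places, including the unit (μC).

Initial: C1(2μF, Q=14μC, V=7.00V), C2(1μF, Q=7μC, V=7.00V), C3(4μF, Q=2μC, V=0.50V), C4(2μF, Q=19μC, V=9.50V)
Op 1: CLOSE 4-1: Q_total=33.00, C_total=4.00, V=8.25; Q4=16.50, Q1=16.50; dissipated=3.125
Op 2: GROUND 2: Q2=0; energy lost=24.500
Final charges: Q1=16.50, Q2=0.00, Q3=2.00, Q4=16.50

Answer: 16.50 μC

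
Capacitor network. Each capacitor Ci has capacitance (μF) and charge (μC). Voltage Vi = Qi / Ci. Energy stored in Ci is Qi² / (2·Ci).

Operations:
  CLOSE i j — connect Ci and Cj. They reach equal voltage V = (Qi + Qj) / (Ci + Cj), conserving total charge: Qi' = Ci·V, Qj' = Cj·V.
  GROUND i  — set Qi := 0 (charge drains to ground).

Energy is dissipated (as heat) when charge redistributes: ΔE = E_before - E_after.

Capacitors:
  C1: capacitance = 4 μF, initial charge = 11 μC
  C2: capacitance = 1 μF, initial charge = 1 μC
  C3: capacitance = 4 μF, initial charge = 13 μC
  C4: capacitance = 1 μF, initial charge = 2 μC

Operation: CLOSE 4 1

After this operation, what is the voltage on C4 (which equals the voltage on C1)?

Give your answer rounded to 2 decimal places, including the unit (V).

Initial: C1(4μF, Q=11μC, V=2.75V), C2(1μF, Q=1μC, V=1.00V), C3(4μF, Q=13μC, V=3.25V), C4(1μF, Q=2μC, V=2.00V)
Op 1: CLOSE 4-1: Q_total=13.00, C_total=5.00, V=2.60; Q4=2.60, Q1=10.40; dissipated=0.225

Answer: 2.60 V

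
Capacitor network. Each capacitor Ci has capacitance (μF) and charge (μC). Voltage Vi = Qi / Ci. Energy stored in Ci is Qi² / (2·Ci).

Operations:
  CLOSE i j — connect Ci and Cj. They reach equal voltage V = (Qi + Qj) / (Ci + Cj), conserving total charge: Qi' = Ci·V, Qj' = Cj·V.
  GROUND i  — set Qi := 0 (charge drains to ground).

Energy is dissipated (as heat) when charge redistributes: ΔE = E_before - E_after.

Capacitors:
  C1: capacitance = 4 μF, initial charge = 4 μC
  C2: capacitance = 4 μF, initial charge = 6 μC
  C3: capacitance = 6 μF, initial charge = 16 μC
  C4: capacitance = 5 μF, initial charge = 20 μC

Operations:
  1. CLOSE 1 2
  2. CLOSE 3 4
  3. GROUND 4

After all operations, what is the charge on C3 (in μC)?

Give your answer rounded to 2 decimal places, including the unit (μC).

Initial: C1(4μF, Q=4μC, V=1.00V), C2(4μF, Q=6μC, V=1.50V), C3(6μF, Q=16μC, V=2.67V), C4(5μF, Q=20μC, V=4.00V)
Op 1: CLOSE 1-2: Q_total=10.00, C_total=8.00, V=1.25; Q1=5.00, Q2=5.00; dissipated=0.250
Op 2: CLOSE 3-4: Q_total=36.00, C_total=11.00, V=3.27; Q3=19.64, Q4=16.36; dissipated=2.424
Op 3: GROUND 4: Q4=0; energy lost=26.777
Final charges: Q1=5.00, Q2=5.00, Q3=19.64, Q4=0.00

Answer: 19.64 μC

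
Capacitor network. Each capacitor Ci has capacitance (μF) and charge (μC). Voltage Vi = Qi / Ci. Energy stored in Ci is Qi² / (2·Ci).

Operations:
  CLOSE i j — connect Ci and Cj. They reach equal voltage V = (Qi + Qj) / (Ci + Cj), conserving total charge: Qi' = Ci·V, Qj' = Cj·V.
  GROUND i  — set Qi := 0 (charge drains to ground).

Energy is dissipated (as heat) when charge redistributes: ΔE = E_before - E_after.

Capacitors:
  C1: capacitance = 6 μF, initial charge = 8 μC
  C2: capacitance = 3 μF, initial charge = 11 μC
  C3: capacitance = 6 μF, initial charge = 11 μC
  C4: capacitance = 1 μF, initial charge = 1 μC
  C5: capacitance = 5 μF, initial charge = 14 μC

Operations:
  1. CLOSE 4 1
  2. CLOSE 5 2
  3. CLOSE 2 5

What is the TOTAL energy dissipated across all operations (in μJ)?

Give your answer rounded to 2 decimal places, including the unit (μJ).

Initial: C1(6μF, Q=8μC, V=1.33V), C2(3μF, Q=11μC, V=3.67V), C3(6μF, Q=11μC, V=1.83V), C4(1μF, Q=1μC, V=1.00V), C5(5μF, Q=14μC, V=2.80V)
Op 1: CLOSE 4-1: Q_total=9.00, C_total=7.00, V=1.29; Q4=1.29, Q1=7.71; dissipated=0.048
Op 2: CLOSE 5-2: Q_total=25.00, C_total=8.00, V=3.12; Q5=15.62, Q2=9.38; dissipated=0.704
Op 3: CLOSE 2-5: Q_total=25.00, C_total=8.00, V=3.12; Q2=9.38, Q5=15.62; dissipated=0.000
Total dissipated: 0.752 μJ

Answer: 0.75 μJ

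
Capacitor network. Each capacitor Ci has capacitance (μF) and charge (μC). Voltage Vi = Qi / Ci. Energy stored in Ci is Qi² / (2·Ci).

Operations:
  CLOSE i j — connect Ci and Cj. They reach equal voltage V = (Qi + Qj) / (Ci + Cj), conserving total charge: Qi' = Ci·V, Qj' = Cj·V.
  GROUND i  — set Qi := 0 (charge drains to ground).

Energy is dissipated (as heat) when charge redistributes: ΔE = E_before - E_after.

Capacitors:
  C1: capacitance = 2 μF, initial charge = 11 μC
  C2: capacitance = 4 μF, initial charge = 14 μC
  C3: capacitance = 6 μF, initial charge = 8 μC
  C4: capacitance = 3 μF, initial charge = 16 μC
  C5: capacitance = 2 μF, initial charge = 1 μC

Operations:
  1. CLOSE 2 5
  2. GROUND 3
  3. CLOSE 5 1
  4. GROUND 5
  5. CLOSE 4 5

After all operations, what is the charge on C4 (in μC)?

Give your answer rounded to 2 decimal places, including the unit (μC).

Initial: C1(2μF, Q=11μC, V=5.50V), C2(4μF, Q=14μC, V=3.50V), C3(6μF, Q=8μC, V=1.33V), C4(3μF, Q=16μC, V=5.33V), C5(2μF, Q=1μC, V=0.50V)
Op 1: CLOSE 2-5: Q_total=15.00, C_total=6.00, V=2.50; Q2=10.00, Q5=5.00; dissipated=6.000
Op 2: GROUND 3: Q3=0; energy lost=5.333
Op 3: CLOSE 5-1: Q_total=16.00, C_total=4.00, V=4.00; Q5=8.00, Q1=8.00; dissipated=4.500
Op 4: GROUND 5: Q5=0; energy lost=16.000
Op 5: CLOSE 4-5: Q_total=16.00, C_total=5.00, V=3.20; Q4=9.60, Q5=6.40; dissipated=17.067
Final charges: Q1=8.00, Q2=10.00, Q3=0.00, Q4=9.60, Q5=6.40

Answer: 9.60 μC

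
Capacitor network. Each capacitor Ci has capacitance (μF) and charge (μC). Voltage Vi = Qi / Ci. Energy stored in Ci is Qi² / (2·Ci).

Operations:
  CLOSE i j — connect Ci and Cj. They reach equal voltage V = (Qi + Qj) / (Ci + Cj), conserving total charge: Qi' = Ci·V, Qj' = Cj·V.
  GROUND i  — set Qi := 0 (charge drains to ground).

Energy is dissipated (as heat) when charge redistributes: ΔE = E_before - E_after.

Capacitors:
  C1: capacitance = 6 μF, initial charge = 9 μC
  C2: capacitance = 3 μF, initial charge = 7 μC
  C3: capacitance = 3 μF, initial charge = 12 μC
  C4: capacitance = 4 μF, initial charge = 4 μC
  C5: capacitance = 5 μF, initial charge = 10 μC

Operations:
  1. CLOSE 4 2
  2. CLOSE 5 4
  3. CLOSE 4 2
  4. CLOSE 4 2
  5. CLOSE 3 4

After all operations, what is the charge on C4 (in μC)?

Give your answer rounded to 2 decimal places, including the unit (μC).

Initial: C1(6μF, Q=9μC, V=1.50V), C2(3μF, Q=7μC, V=2.33V), C3(3μF, Q=12μC, V=4.00V), C4(4μF, Q=4μC, V=1.00V), C5(5μF, Q=10μC, V=2.00V)
Op 1: CLOSE 4-2: Q_total=11.00, C_total=7.00, V=1.57; Q4=6.29, Q2=4.71; dissipated=1.524
Op 2: CLOSE 5-4: Q_total=16.29, C_total=9.00, V=1.81; Q5=9.05, Q4=7.24; dissipated=0.204
Op 3: CLOSE 4-2: Q_total=11.95, C_total=7.00, V=1.71; Q4=6.83, Q2=5.12; dissipated=0.049
Op 4: CLOSE 4-2: Q_total=11.95, C_total=7.00, V=1.71; Q4=6.83, Q2=5.12; dissipated=0.000
Op 5: CLOSE 3-4: Q_total=18.83, C_total=7.00, V=2.69; Q3=8.07, Q4=10.76; dissipated=4.505
Final charges: Q1=9.00, Q2=5.12, Q3=8.07, Q4=10.76, Q5=9.05

Answer: 10.76 μC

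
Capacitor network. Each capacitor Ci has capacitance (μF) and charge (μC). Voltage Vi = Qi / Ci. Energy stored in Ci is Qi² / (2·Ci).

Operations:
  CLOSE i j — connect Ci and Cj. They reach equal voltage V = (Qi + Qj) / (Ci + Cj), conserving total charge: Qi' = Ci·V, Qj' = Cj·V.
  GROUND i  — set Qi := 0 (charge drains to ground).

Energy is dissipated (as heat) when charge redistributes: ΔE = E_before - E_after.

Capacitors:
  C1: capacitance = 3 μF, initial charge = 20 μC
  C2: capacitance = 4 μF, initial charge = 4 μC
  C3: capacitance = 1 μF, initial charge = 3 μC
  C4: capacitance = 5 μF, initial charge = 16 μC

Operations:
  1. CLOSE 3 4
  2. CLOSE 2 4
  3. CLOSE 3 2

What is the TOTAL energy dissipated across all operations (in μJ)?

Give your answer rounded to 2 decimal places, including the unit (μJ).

Answer: 5.60 μJ

Derivation:
Initial: C1(3μF, Q=20μC, V=6.67V), C2(4μF, Q=4μC, V=1.00V), C3(1μF, Q=3μC, V=3.00V), C4(5μF, Q=16μC, V=3.20V)
Op 1: CLOSE 3-4: Q_total=19.00, C_total=6.00, V=3.17; Q3=3.17, Q4=15.83; dissipated=0.017
Op 2: CLOSE 2-4: Q_total=19.83, C_total=9.00, V=2.20; Q2=8.81, Q4=11.02; dissipated=5.216
Op 3: CLOSE 3-2: Q_total=11.98, C_total=5.00, V=2.40; Q3=2.40, Q2=9.59; dissipated=0.371
Total dissipated: 5.604 μJ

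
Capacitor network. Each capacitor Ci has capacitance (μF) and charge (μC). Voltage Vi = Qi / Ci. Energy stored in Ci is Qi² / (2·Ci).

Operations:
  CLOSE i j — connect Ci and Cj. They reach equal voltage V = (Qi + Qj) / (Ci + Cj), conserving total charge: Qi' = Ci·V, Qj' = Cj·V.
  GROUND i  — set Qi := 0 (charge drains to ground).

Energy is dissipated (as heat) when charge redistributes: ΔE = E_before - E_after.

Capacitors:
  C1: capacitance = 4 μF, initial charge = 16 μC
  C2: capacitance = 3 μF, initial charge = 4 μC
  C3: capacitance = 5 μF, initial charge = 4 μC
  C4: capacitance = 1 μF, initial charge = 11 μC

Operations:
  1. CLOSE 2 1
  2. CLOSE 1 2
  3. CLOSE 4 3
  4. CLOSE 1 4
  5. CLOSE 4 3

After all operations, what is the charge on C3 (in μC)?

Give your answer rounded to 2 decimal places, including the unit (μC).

Initial: C1(4μF, Q=16μC, V=4.00V), C2(3μF, Q=4μC, V=1.33V), C3(5μF, Q=4μC, V=0.80V), C4(1μF, Q=11μC, V=11.00V)
Op 1: CLOSE 2-1: Q_total=20.00, C_total=7.00, V=2.86; Q2=8.57, Q1=11.43; dissipated=6.095
Op 2: CLOSE 1-2: Q_total=20.00, C_total=7.00, V=2.86; Q1=11.43, Q2=8.57; dissipated=0.000
Op 3: CLOSE 4-3: Q_total=15.00, C_total=6.00, V=2.50; Q4=2.50, Q3=12.50; dissipated=43.350
Op 4: CLOSE 1-4: Q_total=13.93, C_total=5.00, V=2.79; Q1=11.14, Q4=2.79; dissipated=0.051
Op 5: CLOSE 4-3: Q_total=15.29, C_total=6.00, V=2.55; Q4=2.55, Q3=12.74; dissipated=0.034
Final charges: Q1=11.14, Q2=8.57, Q3=12.74, Q4=2.55

Answer: 12.74 μC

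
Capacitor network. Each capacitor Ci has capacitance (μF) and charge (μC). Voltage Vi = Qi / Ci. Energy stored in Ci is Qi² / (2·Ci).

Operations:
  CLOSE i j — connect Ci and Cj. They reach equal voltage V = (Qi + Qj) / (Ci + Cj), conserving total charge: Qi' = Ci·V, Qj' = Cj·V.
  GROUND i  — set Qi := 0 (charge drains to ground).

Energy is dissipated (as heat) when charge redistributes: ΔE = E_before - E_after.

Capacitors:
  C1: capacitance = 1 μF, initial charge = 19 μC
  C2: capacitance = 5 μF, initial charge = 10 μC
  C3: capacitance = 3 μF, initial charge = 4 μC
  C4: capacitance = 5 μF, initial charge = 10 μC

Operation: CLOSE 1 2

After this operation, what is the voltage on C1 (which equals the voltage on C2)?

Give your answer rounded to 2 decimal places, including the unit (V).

Initial: C1(1μF, Q=19μC, V=19.00V), C2(5μF, Q=10μC, V=2.00V), C3(3μF, Q=4μC, V=1.33V), C4(5μF, Q=10μC, V=2.00V)
Op 1: CLOSE 1-2: Q_total=29.00, C_total=6.00, V=4.83; Q1=4.83, Q2=24.17; dissipated=120.417

Answer: 4.83 V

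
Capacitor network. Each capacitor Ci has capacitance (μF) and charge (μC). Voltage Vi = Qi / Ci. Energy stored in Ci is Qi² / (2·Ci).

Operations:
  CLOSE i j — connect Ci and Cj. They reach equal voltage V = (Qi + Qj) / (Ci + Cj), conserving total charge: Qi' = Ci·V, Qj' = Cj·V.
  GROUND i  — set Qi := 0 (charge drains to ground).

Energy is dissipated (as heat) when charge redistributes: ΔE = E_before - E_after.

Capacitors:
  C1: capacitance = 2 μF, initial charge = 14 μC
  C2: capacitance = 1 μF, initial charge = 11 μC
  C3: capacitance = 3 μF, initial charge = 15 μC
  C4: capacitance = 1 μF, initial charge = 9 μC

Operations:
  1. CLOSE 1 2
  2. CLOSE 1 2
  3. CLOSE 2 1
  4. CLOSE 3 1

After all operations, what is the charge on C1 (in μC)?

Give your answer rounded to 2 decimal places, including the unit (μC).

Answer: 12.67 μC

Derivation:
Initial: C1(2μF, Q=14μC, V=7.00V), C2(1μF, Q=11μC, V=11.00V), C3(3μF, Q=15μC, V=5.00V), C4(1μF, Q=9μC, V=9.00V)
Op 1: CLOSE 1-2: Q_total=25.00, C_total=3.00, V=8.33; Q1=16.67, Q2=8.33; dissipated=5.333
Op 2: CLOSE 1-2: Q_total=25.00, C_total=3.00, V=8.33; Q1=16.67, Q2=8.33; dissipated=0.000
Op 3: CLOSE 2-1: Q_total=25.00, C_total=3.00, V=8.33; Q2=8.33, Q1=16.67; dissipated=0.000
Op 4: CLOSE 3-1: Q_total=31.67, C_total=5.00, V=6.33; Q3=19.00, Q1=12.67; dissipated=6.667
Final charges: Q1=12.67, Q2=8.33, Q3=19.00, Q4=9.00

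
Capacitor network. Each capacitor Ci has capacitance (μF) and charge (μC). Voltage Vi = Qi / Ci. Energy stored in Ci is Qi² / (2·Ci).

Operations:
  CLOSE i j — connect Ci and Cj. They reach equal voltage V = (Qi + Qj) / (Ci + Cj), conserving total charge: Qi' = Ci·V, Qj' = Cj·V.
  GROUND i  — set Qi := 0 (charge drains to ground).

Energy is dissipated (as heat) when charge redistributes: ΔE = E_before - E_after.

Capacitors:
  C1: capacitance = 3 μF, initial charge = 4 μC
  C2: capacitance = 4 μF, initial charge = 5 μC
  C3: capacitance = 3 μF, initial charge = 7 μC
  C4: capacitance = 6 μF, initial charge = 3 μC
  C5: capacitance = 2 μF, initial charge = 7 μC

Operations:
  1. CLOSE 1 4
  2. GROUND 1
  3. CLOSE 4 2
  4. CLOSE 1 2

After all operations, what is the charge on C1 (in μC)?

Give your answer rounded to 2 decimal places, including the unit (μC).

Initial: C1(3μF, Q=4μC, V=1.33V), C2(4μF, Q=5μC, V=1.25V), C3(3μF, Q=7μC, V=2.33V), C4(6μF, Q=3μC, V=0.50V), C5(2μF, Q=7μC, V=3.50V)
Op 1: CLOSE 1-4: Q_total=7.00, C_total=9.00, V=0.78; Q1=2.33, Q4=4.67; dissipated=0.694
Op 2: GROUND 1: Q1=0; energy lost=0.907
Op 3: CLOSE 4-2: Q_total=9.67, C_total=10.00, V=0.97; Q4=5.80, Q2=3.87; dissipated=0.268
Op 4: CLOSE 1-2: Q_total=3.87, C_total=7.00, V=0.55; Q1=1.66, Q2=2.21; dissipated=0.801
Final charges: Q1=1.66, Q2=2.21, Q3=7.00, Q4=5.80, Q5=7.00

Answer: 1.66 μC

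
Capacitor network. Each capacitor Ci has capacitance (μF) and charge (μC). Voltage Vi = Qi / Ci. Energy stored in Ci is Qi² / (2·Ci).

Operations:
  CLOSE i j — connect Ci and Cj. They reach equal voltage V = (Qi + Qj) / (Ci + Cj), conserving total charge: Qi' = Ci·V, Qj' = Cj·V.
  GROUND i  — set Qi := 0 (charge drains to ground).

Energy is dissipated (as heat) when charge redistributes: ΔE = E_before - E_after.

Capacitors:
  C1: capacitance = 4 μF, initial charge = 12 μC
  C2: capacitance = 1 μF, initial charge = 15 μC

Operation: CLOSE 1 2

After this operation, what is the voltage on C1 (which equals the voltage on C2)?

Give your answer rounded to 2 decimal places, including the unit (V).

Answer: 5.40 V

Derivation:
Initial: C1(4μF, Q=12μC, V=3.00V), C2(1μF, Q=15μC, V=15.00V)
Op 1: CLOSE 1-2: Q_total=27.00, C_total=5.00, V=5.40; Q1=21.60, Q2=5.40; dissipated=57.600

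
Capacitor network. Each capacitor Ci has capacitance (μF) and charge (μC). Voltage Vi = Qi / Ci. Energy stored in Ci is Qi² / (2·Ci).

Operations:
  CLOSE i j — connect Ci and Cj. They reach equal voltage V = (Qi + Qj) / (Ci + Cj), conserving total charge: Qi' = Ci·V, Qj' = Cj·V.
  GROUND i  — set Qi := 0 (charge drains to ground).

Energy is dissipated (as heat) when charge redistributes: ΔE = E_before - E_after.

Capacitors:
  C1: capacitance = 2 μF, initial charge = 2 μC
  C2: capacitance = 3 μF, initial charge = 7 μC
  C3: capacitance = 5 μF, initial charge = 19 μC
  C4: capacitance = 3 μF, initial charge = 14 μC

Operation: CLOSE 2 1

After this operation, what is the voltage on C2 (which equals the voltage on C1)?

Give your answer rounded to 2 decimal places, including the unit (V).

Answer: 1.80 V

Derivation:
Initial: C1(2μF, Q=2μC, V=1.00V), C2(3μF, Q=7μC, V=2.33V), C3(5μF, Q=19μC, V=3.80V), C4(3μF, Q=14μC, V=4.67V)
Op 1: CLOSE 2-1: Q_total=9.00, C_total=5.00, V=1.80; Q2=5.40, Q1=3.60; dissipated=1.067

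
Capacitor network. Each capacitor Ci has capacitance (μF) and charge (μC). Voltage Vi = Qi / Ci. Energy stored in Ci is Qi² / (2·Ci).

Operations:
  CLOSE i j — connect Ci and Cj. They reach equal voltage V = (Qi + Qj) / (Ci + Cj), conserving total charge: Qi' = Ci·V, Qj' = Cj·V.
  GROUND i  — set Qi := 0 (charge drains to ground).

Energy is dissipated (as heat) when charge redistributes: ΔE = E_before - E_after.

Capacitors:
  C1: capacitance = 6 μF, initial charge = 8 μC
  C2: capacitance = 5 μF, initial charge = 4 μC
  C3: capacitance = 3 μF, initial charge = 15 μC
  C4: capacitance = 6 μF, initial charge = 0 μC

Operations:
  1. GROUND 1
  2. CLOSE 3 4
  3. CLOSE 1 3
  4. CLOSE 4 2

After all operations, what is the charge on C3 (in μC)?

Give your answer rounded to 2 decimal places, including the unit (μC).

Initial: C1(6μF, Q=8μC, V=1.33V), C2(5μF, Q=4μC, V=0.80V), C3(3μF, Q=15μC, V=5.00V), C4(6μF, Q=0μC, V=0.00V)
Op 1: GROUND 1: Q1=0; energy lost=5.333
Op 2: CLOSE 3-4: Q_total=15.00, C_total=9.00, V=1.67; Q3=5.00, Q4=10.00; dissipated=25.000
Op 3: CLOSE 1-3: Q_total=5.00, C_total=9.00, V=0.56; Q1=3.33, Q3=1.67; dissipated=2.778
Op 4: CLOSE 4-2: Q_total=14.00, C_total=11.00, V=1.27; Q4=7.64, Q2=6.36; dissipated=1.024
Final charges: Q1=3.33, Q2=6.36, Q3=1.67, Q4=7.64

Answer: 1.67 μC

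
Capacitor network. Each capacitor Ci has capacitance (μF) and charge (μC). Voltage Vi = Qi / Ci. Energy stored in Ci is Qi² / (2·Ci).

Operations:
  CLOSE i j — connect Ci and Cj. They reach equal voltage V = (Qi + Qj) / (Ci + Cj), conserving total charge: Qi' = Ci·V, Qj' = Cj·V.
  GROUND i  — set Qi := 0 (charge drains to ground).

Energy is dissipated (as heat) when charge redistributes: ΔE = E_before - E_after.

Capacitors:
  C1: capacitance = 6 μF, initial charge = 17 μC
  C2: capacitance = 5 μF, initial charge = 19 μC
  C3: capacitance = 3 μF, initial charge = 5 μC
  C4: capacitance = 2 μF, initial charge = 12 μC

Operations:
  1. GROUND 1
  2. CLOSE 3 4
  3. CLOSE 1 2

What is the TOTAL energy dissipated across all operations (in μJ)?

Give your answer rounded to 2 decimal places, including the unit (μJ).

Answer: 55.04 μJ

Derivation:
Initial: C1(6μF, Q=17μC, V=2.83V), C2(5μF, Q=19μC, V=3.80V), C3(3μF, Q=5μC, V=1.67V), C4(2μF, Q=12μC, V=6.00V)
Op 1: GROUND 1: Q1=0; energy lost=24.083
Op 2: CLOSE 3-4: Q_total=17.00, C_total=5.00, V=3.40; Q3=10.20, Q4=6.80; dissipated=11.267
Op 3: CLOSE 1-2: Q_total=19.00, C_total=11.00, V=1.73; Q1=10.36, Q2=8.64; dissipated=19.691
Total dissipated: 55.041 μJ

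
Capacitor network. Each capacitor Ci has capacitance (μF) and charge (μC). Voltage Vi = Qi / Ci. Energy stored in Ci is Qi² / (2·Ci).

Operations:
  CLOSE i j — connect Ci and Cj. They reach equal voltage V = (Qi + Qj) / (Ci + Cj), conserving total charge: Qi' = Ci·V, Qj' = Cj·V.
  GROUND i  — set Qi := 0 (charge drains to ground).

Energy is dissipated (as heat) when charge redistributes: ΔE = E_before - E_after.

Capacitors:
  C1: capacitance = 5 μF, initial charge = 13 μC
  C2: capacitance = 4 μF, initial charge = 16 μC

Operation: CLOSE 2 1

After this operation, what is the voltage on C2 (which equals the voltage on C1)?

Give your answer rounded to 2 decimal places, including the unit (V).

Initial: C1(5μF, Q=13μC, V=2.60V), C2(4μF, Q=16μC, V=4.00V)
Op 1: CLOSE 2-1: Q_total=29.00, C_total=9.00, V=3.22; Q2=12.89, Q1=16.11; dissipated=2.178

Answer: 3.22 V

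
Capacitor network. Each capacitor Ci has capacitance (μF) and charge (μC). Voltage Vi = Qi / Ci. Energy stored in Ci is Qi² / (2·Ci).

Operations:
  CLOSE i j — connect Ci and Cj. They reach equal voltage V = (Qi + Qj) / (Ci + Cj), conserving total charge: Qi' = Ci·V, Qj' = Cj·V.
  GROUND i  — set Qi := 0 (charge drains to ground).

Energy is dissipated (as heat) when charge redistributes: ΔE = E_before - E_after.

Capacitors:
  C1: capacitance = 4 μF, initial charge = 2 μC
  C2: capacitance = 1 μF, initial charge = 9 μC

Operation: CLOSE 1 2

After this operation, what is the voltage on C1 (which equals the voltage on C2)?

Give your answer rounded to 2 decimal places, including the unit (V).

Answer: 2.20 V

Derivation:
Initial: C1(4μF, Q=2μC, V=0.50V), C2(1μF, Q=9μC, V=9.00V)
Op 1: CLOSE 1-2: Q_total=11.00, C_total=5.00, V=2.20; Q1=8.80, Q2=2.20; dissipated=28.900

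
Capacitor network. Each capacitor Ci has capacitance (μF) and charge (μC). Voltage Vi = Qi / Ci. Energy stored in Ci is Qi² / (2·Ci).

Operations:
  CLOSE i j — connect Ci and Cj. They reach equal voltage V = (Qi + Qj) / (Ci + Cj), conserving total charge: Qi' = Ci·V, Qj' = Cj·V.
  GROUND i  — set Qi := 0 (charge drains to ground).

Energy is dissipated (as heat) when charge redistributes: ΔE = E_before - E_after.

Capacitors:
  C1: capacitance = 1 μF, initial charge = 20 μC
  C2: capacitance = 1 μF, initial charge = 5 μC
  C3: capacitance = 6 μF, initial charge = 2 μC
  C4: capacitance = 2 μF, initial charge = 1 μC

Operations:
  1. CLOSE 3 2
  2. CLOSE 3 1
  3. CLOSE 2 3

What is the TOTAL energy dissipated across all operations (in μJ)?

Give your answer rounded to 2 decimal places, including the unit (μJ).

Initial: C1(1μF, Q=20μC, V=20.00V), C2(1μF, Q=5μC, V=5.00V), C3(6μF, Q=2μC, V=0.33V), C4(2μF, Q=1μC, V=0.50V)
Op 1: CLOSE 3-2: Q_total=7.00, C_total=7.00, V=1.00; Q3=6.00, Q2=1.00; dissipated=9.333
Op 2: CLOSE 3-1: Q_total=26.00, C_total=7.00, V=3.71; Q3=22.29, Q1=3.71; dissipated=154.714
Op 3: CLOSE 2-3: Q_total=23.29, C_total=7.00, V=3.33; Q2=3.33, Q3=19.96; dissipated=3.157
Total dissipated: 167.205 μJ

Answer: 167.21 μJ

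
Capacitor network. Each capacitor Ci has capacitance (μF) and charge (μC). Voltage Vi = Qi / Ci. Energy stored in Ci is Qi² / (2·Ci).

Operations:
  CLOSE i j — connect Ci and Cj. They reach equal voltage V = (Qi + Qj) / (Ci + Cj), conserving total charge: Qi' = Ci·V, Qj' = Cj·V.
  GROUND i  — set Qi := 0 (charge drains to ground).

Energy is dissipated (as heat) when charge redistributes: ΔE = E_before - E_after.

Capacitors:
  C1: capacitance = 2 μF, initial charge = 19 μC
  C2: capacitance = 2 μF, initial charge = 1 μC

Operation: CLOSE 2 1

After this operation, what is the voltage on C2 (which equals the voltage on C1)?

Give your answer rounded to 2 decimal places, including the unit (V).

Initial: C1(2μF, Q=19μC, V=9.50V), C2(2μF, Q=1μC, V=0.50V)
Op 1: CLOSE 2-1: Q_total=20.00, C_total=4.00, V=5.00; Q2=10.00, Q1=10.00; dissipated=40.500

Answer: 5.00 V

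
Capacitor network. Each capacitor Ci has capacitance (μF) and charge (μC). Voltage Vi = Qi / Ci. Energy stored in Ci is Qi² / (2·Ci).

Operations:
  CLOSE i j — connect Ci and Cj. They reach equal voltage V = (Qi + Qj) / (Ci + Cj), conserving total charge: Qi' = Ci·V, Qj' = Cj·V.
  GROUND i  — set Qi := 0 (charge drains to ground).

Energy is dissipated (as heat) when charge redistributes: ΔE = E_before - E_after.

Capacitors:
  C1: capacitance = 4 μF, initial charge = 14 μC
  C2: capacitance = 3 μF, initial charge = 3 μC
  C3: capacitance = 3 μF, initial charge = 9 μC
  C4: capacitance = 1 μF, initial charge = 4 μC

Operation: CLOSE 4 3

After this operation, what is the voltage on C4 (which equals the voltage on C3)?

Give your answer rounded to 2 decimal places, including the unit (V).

Answer: 3.25 V

Derivation:
Initial: C1(4μF, Q=14μC, V=3.50V), C2(3μF, Q=3μC, V=1.00V), C3(3μF, Q=9μC, V=3.00V), C4(1μF, Q=4μC, V=4.00V)
Op 1: CLOSE 4-3: Q_total=13.00, C_total=4.00, V=3.25; Q4=3.25, Q3=9.75; dissipated=0.375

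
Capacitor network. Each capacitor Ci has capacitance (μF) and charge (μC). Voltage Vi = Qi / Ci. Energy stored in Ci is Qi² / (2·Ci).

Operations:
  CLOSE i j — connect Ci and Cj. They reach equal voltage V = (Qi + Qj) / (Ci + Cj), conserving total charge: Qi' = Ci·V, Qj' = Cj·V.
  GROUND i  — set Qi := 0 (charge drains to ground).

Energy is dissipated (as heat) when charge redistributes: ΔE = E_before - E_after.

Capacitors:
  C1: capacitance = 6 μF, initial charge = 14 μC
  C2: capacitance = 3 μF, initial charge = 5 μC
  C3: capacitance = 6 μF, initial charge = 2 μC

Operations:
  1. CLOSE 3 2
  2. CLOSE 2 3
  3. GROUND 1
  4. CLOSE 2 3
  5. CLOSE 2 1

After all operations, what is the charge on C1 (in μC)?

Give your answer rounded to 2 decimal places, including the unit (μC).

Initial: C1(6μF, Q=14μC, V=2.33V), C2(3μF, Q=5μC, V=1.67V), C3(6μF, Q=2μC, V=0.33V)
Op 1: CLOSE 3-2: Q_total=7.00, C_total=9.00, V=0.78; Q3=4.67, Q2=2.33; dissipated=1.778
Op 2: CLOSE 2-3: Q_total=7.00, C_total=9.00, V=0.78; Q2=2.33, Q3=4.67; dissipated=0.000
Op 3: GROUND 1: Q1=0; energy lost=16.333
Op 4: CLOSE 2-3: Q_total=7.00, C_total=9.00, V=0.78; Q2=2.33, Q3=4.67; dissipated=0.000
Op 5: CLOSE 2-1: Q_total=2.33, C_total=9.00, V=0.26; Q2=0.78, Q1=1.56; dissipated=0.605
Final charges: Q1=1.56, Q2=0.78, Q3=4.67

Answer: 1.56 μC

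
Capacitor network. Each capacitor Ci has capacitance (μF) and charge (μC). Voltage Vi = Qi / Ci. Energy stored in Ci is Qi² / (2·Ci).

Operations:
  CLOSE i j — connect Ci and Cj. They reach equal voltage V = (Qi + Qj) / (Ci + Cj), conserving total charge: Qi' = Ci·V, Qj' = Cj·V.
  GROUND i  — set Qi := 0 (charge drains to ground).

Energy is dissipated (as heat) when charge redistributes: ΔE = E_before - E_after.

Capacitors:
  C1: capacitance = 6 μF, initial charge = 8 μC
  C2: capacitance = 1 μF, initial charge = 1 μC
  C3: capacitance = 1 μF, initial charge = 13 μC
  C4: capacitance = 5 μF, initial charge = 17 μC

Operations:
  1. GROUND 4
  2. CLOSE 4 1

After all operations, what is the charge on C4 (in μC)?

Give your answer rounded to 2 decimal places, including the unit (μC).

Answer: 3.64 μC

Derivation:
Initial: C1(6μF, Q=8μC, V=1.33V), C2(1μF, Q=1μC, V=1.00V), C3(1μF, Q=13μC, V=13.00V), C4(5μF, Q=17μC, V=3.40V)
Op 1: GROUND 4: Q4=0; energy lost=28.900
Op 2: CLOSE 4-1: Q_total=8.00, C_total=11.00, V=0.73; Q4=3.64, Q1=4.36; dissipated=2.424
Final charges: Q1=4.36, Q2=1.00, Q3=13.00, Q4=3.64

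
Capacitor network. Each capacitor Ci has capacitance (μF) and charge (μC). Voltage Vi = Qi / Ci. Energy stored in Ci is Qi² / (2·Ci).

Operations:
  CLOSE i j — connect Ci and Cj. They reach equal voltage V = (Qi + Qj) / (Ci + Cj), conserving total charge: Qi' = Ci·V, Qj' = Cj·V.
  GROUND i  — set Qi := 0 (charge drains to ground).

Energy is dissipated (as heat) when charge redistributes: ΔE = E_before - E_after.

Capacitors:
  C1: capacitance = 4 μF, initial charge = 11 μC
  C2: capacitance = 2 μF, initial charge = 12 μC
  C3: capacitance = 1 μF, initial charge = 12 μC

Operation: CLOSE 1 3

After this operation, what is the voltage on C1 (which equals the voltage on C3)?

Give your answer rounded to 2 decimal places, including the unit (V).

Initial: C1(4μF, Q=11μC, V=2.75V), C2(2μF, Q=12μC, V=6.00V), C3(1μF, Q=12μC, V=12.00V)
Op 1: CLOSE 1-3: Q_total=23.00, C_total=5.00, V=4.60; Q1=18.40, Q3=4.60; dissipated=34.225

Answer: 4.60 V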